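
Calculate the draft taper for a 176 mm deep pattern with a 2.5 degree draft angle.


Formula: taper = depth * tan(draft_angle)
tan(2.5 deg) = 0.0436609
taper = 176 mm * 0.0436609 = 7.6843 mm


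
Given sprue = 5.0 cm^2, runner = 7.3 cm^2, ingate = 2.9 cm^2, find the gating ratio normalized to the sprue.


Sprue:Runner:Ingate = 1 : 7.3/5.0 : 2.9/5.0 = 1:1.46:0.58

1:1.46:0.58


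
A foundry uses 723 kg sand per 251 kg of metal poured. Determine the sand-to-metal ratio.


Formula: Sand-to-Metal Ratio = W_sand / W_metal
Ratio = 723 kg / 251 kg = 2.8805


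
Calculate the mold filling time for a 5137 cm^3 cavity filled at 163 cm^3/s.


Formula: t_fill = V_mold / Q_flow
t = 5137 cm^3 / 163 cm^3/s = 31.5153 s

31.5153 s


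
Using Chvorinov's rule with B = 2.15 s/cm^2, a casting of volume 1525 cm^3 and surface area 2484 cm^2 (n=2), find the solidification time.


Formula: t_s = B * (V/A)^n  (Chvorinov's rule, n=2)
Modulus M = V/A = 1525/2484 = 0.613929 cm
M^2 = 0.613929^2 = 0.376909 cm^2
t_s = 2.15 * 0.376909 = 0.8104 s


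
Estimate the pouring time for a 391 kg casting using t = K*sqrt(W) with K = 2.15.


Formula: t = K * sqrt(W)
sqrt(W) = sqrt(391) = 19.77372
t = 2.15 * 19.77372 = 42.5135 s


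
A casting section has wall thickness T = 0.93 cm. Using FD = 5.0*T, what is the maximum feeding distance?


Formula: FD = 5.0 * T  (riser feeding-distance rule)
FD = 5.0 * 0.93 cm = 4.6500 cm

Final answer: 4.6500 cm


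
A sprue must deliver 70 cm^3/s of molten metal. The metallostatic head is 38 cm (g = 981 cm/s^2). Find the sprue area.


Formula: v = sqrt(2*g*h), A = Q/v
Velocity: v = sqrt(2 * 981 * 38) = sqrt(74556) = 273.0494 cm/s
Sprue area: A = Q / v = 70 / 273.0494 = 0.2564 cm^2

Answer: 0.2564 cm^2


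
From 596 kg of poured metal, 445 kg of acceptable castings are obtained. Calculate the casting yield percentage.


Formula: Casting Yield = (W_good / W_total) * 100
Yield = (445 kg / 596 kg) * 100 = 74.6644%

Answer: 74.6644%


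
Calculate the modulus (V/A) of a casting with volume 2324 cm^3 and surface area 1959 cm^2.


Formula: Casting Modulus M = V / A
M = 2324 cm^3 / 1959 cm^2 = 1.1863 cm

Final answer: 1.1863 cm


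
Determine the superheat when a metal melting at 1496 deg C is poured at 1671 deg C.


Formula: Superheat = T_pour - T_melt
Superheat = 1671 - 1496 = 175 deg C

Answer: 175 deg C


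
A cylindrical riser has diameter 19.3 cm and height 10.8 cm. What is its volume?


Formula: V = pi * (D/2)^2 * H  (cylinder volume)
Radius = D/2 = 19.3/2 = 9.65 cm
V = pi * 9.65^2 * 10.8 = 3159.5720 cm^3

Final answer: 3159.5720 cm^3


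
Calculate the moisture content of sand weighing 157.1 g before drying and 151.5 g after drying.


Formula: MC = (W_wet - W_dry) / W_wet * 100
Water mass = 157.1 - 151.5 = 5.6 g
MC = 5.6 / 157.1 * 100 = 3.5646%

3.5646%


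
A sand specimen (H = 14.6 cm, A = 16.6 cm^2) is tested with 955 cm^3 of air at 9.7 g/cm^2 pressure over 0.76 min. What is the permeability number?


Formula: Permeability Number P = (V * H) / (p * A * t)
Numerator: V * H = 955 * 14.6 = 13943.0
Denominator: p * A * t = 9.7 * 16.6 * 0.76 = 122.3752
P = 13943.0 / 122.3752 = 113.9365

Answer: 113.9365


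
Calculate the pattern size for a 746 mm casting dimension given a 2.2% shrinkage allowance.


Formula: L_pattern = L_casting * (1 + shrinkage_rate/100)
Shrinkage factor = 1 + 2.2/100 = 1.022
L_pattern = 746 mm * 1.022 = 762.4120 mm


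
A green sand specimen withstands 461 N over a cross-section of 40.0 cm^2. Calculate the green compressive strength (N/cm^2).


Formula: Compressive Strength = Force / Area
Strength = 461 N / 40.0 cm^2 = 11.5250 N/cm^2

Answer: 11.5250 N/cm^2


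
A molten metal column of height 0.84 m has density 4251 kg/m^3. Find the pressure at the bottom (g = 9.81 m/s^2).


Formula: P = rho * g * h
rho * g = 4251 * 9.81 = 41702.31 N/m^3
P = 41702.31 * 0.84 = 35029.9404 Pa

Answer: 35029.9404 Pa


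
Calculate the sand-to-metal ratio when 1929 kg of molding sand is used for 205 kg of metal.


Formula: Sand-to-Metal Ratio = W_sand / W_metal
Ratio = 1929 kg / 205 kg = 9.4098


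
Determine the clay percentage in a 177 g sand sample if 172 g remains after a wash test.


Formula: Clay% = (W_total - W_washed) / W_total * 100
Clay mass = 177 - 172 = 5 g
Clay% = 5 / 177 * 100 = 2.8249%

2.8249%


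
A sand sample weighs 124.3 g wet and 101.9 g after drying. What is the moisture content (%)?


Formula: MC = (W_wet - W_dry) / W_wet * 100
Water mass = 124.3 - 101.9 = 22.4 g
MC = 22.4 / 124.3 * 100 = 18.0209%

Final answer: 18.0209%


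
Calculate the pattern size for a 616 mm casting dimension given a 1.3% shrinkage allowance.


Formula: L_pattern = L_casting * (1 + shrinkage_rate/100)
Shrinkage factor = 1 + 1.3/100 = 1.013
L_pattern = 616 mm * 1.013 = 624.0080 mm

Final answer: 624.0080 mm


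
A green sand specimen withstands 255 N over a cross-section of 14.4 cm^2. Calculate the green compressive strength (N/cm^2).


Formula: Compressive Strength = Force / Area
Strength = 255 N / 14.4 cm^2 = 17.7083 N/cm^2

17.7083 N/cm^2


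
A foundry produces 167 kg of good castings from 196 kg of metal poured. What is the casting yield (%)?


Formula: Casting Yield = (W_good / W_total) * 100
Yield = (167 kg / 196 kg) * 100 = 85.2041%

Final answer: 85.2041%


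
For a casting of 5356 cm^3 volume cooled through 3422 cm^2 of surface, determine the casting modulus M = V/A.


Formula: Casting Modulus M = V / A
M = 5356 cm^3 / 3422 cm^2 = 1.5652 cm


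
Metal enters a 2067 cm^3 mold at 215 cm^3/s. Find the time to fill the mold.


Formula: t_fill = V_mold / Q_flow
t = 2067 cm^3 / 215 cm^3/s = 9.6140 s


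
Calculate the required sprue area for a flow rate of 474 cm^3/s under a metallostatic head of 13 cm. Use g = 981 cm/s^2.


Formula: v = sqrt(2*g*h), A = Q/v
Velocity: v = sqrt(2 * 981 * 13) = sqrt(25506) = 159.7060 cm/s
Sprue area: A = Q / v = 474 / 159.7060 = 2.9680 cm^2


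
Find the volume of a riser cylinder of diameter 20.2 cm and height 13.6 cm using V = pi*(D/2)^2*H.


Formula: V = pi * (D/2)^2 * H  (cylinder volume)
Radius = D/2 = 20.2/2 = 10.1 cm
V = pi * 10.1^2 * 13.6 = 4358.4446 cm^3

Final answer: 4358.4446 cm^3


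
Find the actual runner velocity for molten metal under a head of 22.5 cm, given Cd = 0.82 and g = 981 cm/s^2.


Formula: v = Cd * sqrt(2 * g * h)  (Torricelli with discharge coefficient)
2*g*h = 2 * 981 * 22.5 = 44145.0 cm^2/s^2
sqrt(44145.0) = 210.10712 cm/s
v = 0.82 * 210.10712 = 172.2878 cm/s

Answer: 172.2878 cm/s


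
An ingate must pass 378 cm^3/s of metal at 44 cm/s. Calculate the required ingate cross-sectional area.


Formula: A_ingate = Q / v  (continuity equation)
A = 378 cm^3/s / 44 cm/s = 8.5909 cm^2

Answer: 8.5909 cm^2


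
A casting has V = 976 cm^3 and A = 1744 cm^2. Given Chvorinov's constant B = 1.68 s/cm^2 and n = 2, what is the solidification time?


Formula: t_s = B * (V/A)^n  (Chvorinov's rule, n=2)
Modulus M = V/A = 976/1744 = 0.559633 cm
M^2 = 0.559633^2 = 0.313189 cm^2
t_s = 1.68 * 0.313189 = 0.5262 s

0.5262 s


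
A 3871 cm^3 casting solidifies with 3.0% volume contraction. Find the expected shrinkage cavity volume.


Formula: V_shrink = V_casting * shrinkage_pct / 100
V_shrink = 3871 cm^3 * 3.0 / 100 = 116.1300 cm^3

116.1300 cm^3


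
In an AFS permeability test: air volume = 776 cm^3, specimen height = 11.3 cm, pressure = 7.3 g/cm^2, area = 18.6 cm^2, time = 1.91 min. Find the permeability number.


Formula: Permeability Number P = (V * H) / (p * A * t)
Numerator: V * H = 776 * 11.3 = 8768.8
Denominator: p * A * t = 7.3 * 18.6 * 1.91 = 259.3398
P = 8768.8 / 259.3398 = 33.8120

33.8120


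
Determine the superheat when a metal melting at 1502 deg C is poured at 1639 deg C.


Formula: Superheat = T_pour - T_melt
Superheat = 1639 - 1502 = 137 deg C

Answer: 137 deg C


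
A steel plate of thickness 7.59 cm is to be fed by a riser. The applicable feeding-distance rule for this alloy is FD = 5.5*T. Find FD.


Formula: FD = 5.5 * T  (riser feeding-distance rule)
FD = 5.5 * 7.59 cm = 41.7450 cm

Final answer: 41.7450 cm


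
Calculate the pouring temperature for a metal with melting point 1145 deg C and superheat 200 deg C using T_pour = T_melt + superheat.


Formula: T_pour = T_melt + Superheat
T_pour = 1145 + 200 = 1345 deg C

Final answer: 1345 deg C


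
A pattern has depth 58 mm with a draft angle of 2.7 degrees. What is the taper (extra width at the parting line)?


Formula: taper = depth * tan(draft_angle)
tan(2.7 deg) = 0.0471588
taper = 58 mm * 0.0471588 = 2.7352 mm


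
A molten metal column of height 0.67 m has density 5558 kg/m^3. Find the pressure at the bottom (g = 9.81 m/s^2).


Formula: P = rho * g * h
rho * g = 5558 * 9.81 = 54523.98 N/m^3
P = 54523.98 * 0.67 = 36531.0666 Pa


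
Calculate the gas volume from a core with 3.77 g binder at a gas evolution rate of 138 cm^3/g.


Formula: V_gas = W_binder * gas_evolution_rate
V = 3.77 g * 138 cm^3/g = 520.2600 cm^3


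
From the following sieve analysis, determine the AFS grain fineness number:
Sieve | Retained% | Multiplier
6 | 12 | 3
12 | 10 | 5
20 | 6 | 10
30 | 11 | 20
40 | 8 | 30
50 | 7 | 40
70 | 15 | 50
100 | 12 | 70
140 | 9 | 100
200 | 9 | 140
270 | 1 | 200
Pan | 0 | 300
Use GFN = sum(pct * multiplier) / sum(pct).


Formula: GFN = sum(pct * multiplier) / sum(pct)
sum(pct * multiplier) = 4836
sum(pct) = 100
GFN = 4836 / 100 = 48.36

Final answer: 48.36


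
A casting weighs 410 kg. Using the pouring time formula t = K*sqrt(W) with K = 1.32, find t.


Formula: t = K * sqrt(W)
sqrt(W) = sqrt(410) = 20.24846
t = 1.32 * 20.24846 = 26.7280 s

Final answer: 26.7280 s


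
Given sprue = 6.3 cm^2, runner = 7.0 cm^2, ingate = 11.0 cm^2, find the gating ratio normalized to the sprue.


Sprue:Runner:Ingate = 1 : 7.0/6.3 : 11.0/6.3 = 1:1.11:1.75

Final answer: 1:1.11:1.75


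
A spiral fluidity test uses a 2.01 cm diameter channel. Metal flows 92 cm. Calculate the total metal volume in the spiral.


Formula: V = pi * (d/2)^2 * L  (cylinder volume)
Radius = 2.01/2 = 1.005 cm
V = pi * 1.005^2 * 92 = 291.9240 cm^3


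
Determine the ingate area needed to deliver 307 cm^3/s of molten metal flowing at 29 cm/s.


Formula: A_ingate = Q / v  (continuity equation)
A = 307 cm^3/s / 29 cm/s = 10.5862 cm^2

10.5862 cm^2


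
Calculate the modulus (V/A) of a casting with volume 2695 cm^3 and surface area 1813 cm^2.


Formula: Casting Modulus M = V / A
M = 2695 cm^3 / 1813 cm^2 = 1.4865 cm

Answer: 1.4865 cm


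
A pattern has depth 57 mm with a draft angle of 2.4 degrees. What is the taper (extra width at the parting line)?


Formula: taper = depth * tan(draft_angle)
tan(2.4 deg) = 0.0419124
taper = 57 mm * 0.0419124 = 2.3890 mm

Answer: 2.3890 mm


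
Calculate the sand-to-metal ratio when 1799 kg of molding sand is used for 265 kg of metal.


Formula: Sand-to-Metal Ratio = W_sand / W_metal
Ratio = 1799 kg / 265 kg = 6.7887

Final answer: 6.7887


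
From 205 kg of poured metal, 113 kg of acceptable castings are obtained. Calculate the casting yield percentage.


Formula: Casting Yield = (W_good / W_total) * 100
Yield = (113 kg / 205 kg) * 100 = 55.1220%

Final answer: 55.1220%


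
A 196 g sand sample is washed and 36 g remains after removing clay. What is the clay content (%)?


Formula: Clay% = (W_total - W_washed) / W_total * 100
Clay mass = 196 - 36 = 160 g
Clay% = 160 / 196 * 100 = 81.6327%

Final answer: 81.6327%


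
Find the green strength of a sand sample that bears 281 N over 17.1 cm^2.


Formula: Compressive Strength = Force / Area
Strength = 281 N / 17.1 cm^2 = 16.4327 N/cm^2

Answer: 16.4327 N/cm^2


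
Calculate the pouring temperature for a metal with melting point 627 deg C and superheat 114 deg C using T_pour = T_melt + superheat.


Formula: T_pour = T_melt + Superheat
T_pour = 627 + 114 = 741 deg C

Answer: 741 deg C


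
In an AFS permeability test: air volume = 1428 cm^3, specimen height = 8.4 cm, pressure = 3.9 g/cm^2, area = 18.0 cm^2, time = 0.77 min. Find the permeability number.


Formula: Permeability Number P = (V * H) / (p * A * t)
Numerator: V * H = 1428 * 8.4 = 11995.2
Denominator: p * A * t = 3.9 * 18.0 * 0.77 = 54.054
P = 11995.2 / 54.054 = 221.9114

Final answer: 221.9114


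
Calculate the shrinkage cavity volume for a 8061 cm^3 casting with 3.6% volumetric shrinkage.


Formula: V_shrink = V_casting * shrinkage_pct / 100
V_shrink = 8061 cm^3 * 3.6 / 100 = 290.1960 cm^3

Answer: 290.1960 cm^3


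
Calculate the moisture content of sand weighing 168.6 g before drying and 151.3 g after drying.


Formula: MC = (W_wet - W_dry) / W_wet * 100
Water mass = 168.6 - 151.3 = 17.3 g
MC = 17.3 / 168.6 * 100 = 10.2610%


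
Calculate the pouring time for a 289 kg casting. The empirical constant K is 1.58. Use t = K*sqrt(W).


Formula: t = K * sqrt(W)
sqrt(W) = sqrt(289) = 17.00000
t = 1.58 * 17.00000 = 26.8600 s


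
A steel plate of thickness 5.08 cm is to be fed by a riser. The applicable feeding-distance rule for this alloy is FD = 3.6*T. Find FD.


Formula: FD = 3.6 * T  (riser feeding-distance rule)
FD = 3.6 * 5.08 cm = 18.2880 cm

Answer: 18.2880 cm


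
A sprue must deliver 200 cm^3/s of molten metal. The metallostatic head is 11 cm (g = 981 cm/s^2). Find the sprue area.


Formula: v = sqrt(2*g*h), A = Q/v
Velocity: v = sqrt(2 * 981 * 11) = sqrt(21582) = 146.9081 cm/s
Sprue area: A = Q / v = 200 / 146.9081 = 1.3614 cm^2

Final answer: 1.3614 cm^2


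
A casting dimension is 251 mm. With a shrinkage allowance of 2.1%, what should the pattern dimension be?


Formula: L_pattern = L_casting * (1 + shrinkage_rate/100)
Shrinkage factor = 1 + 2.1/100 = 1.021
L_pattern = 251 mm * 1.021 = 256.2710 mm

256.2710 mm


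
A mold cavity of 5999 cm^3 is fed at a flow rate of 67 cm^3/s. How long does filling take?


Formula: t_fill = V_mold / Q_flow
t = 5999 cm^3 / 67 cm^3/s = 89.5373 s


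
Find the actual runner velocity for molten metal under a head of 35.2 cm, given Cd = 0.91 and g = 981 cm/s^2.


Formula: v = Cd * sqrt(2 * g * h)  (Torricelli with discharge coefficient)
2*g*h = 2 * 981 * 35.2 = 69062.4 cm^2/s^2
sqrt(69062.4) = 262.79726 cm/s
v = 0.91 * 262.79726 = 239.1455 cm/s


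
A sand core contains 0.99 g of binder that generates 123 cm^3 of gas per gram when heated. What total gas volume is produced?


Formula: V_gas = W_binder * gas_evolution_rate
V = 0.99 g * 123 cm^3/g = 121.7700 cm^3


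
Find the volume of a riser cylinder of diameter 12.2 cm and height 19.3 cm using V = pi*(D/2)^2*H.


Formula: V = pi * (D/2)^2 * H  (cylinder volume)
Radius = D/2 = 12.2/2 = 6.1 cm
V = pi * 6.1^2 * 19.3 = 2256.1442 cm^3

Answer: 2256.1442 cm^3


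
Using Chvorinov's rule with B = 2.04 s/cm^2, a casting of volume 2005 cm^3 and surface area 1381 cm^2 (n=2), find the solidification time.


Formula: t_s = B * (V/A)^n  (Chvorinov's rule, n=2)
Modulus M = V/A = 2005/1381 = 1.451846 cm
M^2 = 1.451846^2 = 2.107857 cm^2
t_s = 2.04 * 2.107857 = 4.3000 s

Final answer: 4.3000 s


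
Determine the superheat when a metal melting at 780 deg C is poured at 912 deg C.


Formula: Superheat = T_pour - T_melt
Superheat = 912 - 780 = 132 deg C

Final answer: 132 deg C


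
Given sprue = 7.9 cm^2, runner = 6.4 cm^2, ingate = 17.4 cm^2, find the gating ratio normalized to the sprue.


Sprue:Runner:Ingate = 1 : 6.4/7.9 : 17.4/7.9 = 1:0.81:2.20


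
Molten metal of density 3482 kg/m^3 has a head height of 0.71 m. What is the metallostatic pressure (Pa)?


Formula: P = rho * g * h
rho * g = 3482 * 9.81 = 34158.42 N/m^3
P = 34158.42 * 0.71 = 24252.4782 Pa

24252.4782 Pa


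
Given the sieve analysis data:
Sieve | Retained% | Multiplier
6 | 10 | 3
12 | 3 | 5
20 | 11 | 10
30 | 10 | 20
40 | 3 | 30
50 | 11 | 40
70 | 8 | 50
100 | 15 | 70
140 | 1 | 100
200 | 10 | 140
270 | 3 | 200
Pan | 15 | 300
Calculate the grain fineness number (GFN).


Formula: GFN = sum(pct * multiplier) / sum(pct)
sum(pct * multiplier) = 8935
sum(pct) = 100
GFN = 8935 / 100 = 89.35


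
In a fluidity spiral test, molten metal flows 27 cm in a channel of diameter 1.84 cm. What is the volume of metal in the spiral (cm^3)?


Formula: V = pi * (d/2)^2 * L  (cylinder volume)
Radius = 1.84/2 = 0.92 cm
V = pi * 0.92^2 * 27 = 71.7942 cm^3

Final answer: 71.7942 cm^3


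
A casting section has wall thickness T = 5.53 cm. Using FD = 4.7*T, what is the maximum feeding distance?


Formula: FD = 4.7 * T  (riser feeding-distance rule)
FD = 4.7 * 5.53 cm = 25.9910 cm

Answer: 25.9910 cm


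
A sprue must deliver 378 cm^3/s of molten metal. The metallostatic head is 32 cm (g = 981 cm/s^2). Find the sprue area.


Formula: v = sqrt(2*g*h), A = Q/v
Velocity: v = sqrt(2 * 981 * 32) = sqrt(62784) = 250.5674 cm/s
Sprue area: A = Q / v = 378 / 250.5674 = 1.5086 cm^2

Answer: 1.5086 cm^2


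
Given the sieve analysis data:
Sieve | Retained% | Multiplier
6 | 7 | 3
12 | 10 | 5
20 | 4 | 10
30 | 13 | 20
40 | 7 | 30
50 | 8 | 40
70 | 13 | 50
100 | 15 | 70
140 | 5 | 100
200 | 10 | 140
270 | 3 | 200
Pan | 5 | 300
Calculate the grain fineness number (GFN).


Formula: GFN = sum(pct * multiplier) / sum(pct)
sum(pct * multiplier) = 6601
sum(pct) = 100
GFN = 6601 / 100 = 66.01

66.01


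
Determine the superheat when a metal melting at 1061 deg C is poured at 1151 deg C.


Formula: Superheat = T_pour - T_melt
Superheat = 1151 - 1061 = 90 deg C

90 deg C


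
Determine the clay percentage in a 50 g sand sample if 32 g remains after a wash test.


Formula: Clay% = (W_total - W_washed) / W_total * 100
Clay mass = 50 - 32 = 18 g
Clay% = 18 / 50 * 100 = 36.0000%

Final answer: 36.0000%


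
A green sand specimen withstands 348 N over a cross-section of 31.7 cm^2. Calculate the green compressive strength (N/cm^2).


Formula: Compressive Strength = Force / Area
Strength = 348 N / 31.7 cm^2 = 10.9779 N/cm^2


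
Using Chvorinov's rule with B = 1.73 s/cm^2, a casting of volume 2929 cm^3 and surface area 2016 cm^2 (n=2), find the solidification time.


Formula: t_s = B * (V/A)^n  (Chvorinov's rule, n=2)
Modulus M = V/A = 2929/2016 = 1.452877 cm
M^2 = 1.452877^2 = 2.110852 cm^2
t_s = 1.73 * 2.110852 = 3.6518 s

Answer: 3.6518 s


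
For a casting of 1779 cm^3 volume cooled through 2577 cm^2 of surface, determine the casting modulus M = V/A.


Formula: Casting Modulus M = V / A
M = 1779 cm^3 / 2577 cm^2 = 0.6903 cm


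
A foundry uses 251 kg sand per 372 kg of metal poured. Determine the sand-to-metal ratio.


Formula: Sand-to-Metal Ratio = W_sand / W_metal
Ratio = 251 kg / 372 kg = 0.6747

Answer: 0.6747


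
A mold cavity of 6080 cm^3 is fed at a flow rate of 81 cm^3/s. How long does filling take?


Formula: t_fill = V_mold / Q_flow
t = 6080 cm^3 / 81 cm^3/s = 75.0617 s


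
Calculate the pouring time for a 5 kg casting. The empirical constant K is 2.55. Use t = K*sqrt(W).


Formula: t = K * sqrt(W)
sqrt(W) = sqrt(5) = 2.23607
t = 2.55 * 2.23607 = 5.7020 s

Final answer: 5.7020 s


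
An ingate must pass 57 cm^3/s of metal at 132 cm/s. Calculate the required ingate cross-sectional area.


Formula: A_ingate = Q / v  (continuity equation)
A = 57 cm^3/s / 132 cm/s = 0.4318 cm^2


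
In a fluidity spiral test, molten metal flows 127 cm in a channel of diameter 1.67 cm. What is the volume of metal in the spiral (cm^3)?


Formula: V = pi * (d/2)^2 * L  (cylinder volume)
Radius = 1.67/2 = 0.835 cm
V = pi * 0.835^2 * 127 = 278.1804 cm^3

278.1804 cm^3


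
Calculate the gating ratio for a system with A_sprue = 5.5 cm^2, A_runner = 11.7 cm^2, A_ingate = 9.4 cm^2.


Sprue:Runner:Ingate = 1 : 11.7/5.5 : 9.4/5.5 = 1:2.13:1.71

1:2.13:1.71


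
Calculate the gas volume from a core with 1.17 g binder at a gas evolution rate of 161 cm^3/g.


Formula: V_gas = W_binder * gas_evolution_rate
V = 1.17 g * 161 cm^3/g = 188.3700 cm^3

Answer: 188.3700 cm^3


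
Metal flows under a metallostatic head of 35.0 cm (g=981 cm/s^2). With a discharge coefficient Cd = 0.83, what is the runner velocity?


Formula: v = Cd * sqrt(2 * g * h)  (Torricelli with discharge coefficient)
2*g*h = 2 * 981 * 35.0 = 68670.0 cm^2/s^2
sqrt(68670.0) = 262.04961 cm/s
v = 0.83 * 262.04961 = 217.5012 cm/s

217.5012 cm/s


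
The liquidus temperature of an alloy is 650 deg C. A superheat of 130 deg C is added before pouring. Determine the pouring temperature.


Formula: T_pour = T_melt + Superheat
T_pour = 650 + 130 = 780 deg C

780 deg C


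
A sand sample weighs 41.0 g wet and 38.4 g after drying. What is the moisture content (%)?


Formula: MC = (W_wet - W_dry) / W_wet * 100
Water mass = 41.0 - 38.4 = 2.6 g
MC = 2.6 / 41.0 * 100 = 6.3415%

6.3415%


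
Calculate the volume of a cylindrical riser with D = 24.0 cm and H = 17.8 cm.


Formula: V = pi * (D/2)^2 * H  (cylinder volume)
Radius = D/2 = 24.0/2 = 12.0 cm
V = pi * 12.0^2 * 17.8 = 8052.5303 cm^3


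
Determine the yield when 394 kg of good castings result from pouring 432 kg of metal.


Formula: Casting Yield = (W_good / W_total) * 100
Yield = (394 kg / 432 kg) * 100 = 91.2037%


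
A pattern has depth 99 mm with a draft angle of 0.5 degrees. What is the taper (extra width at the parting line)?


Formula: taper = depth * tan(draft_angle)
tan(0.5 deg) = 0.0087269
taper = 99 mm * 0.0087269 = 0.8640 mm

Final answer: 0.8640 mm


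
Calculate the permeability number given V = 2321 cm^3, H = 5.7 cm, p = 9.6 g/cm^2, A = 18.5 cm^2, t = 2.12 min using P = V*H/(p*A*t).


Formula: Permeability Number P = (V * H) / (p * A * t)
Numerator: V * H = 2321 * 5.7 = 13229.7
Denominator: p * A * t = 9.6 * 18.5 * 2.12 = 376.512
P = 13229.7 / 376.512 = 35.1375

Answer: 35.1375


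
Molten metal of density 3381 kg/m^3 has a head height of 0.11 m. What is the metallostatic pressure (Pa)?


Formula: P = rho * g * h
rho * g = 3381 * 9.81 = 33167.61 N/m^3
P = 33167.61 * 0.11 = 3648.4371 Pa

Final answer: 3648.4371 Pa


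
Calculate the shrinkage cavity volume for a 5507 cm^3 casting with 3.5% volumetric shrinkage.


Formula: V_shrink = V_casting * shrinkage_pct / 100
V_shrink = 5507 cm^3 * 3.5 / 100 = 192.7450 cm^3


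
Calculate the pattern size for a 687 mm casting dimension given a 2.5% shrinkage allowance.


Formula: L_pattern = L_casting * (1 + shrinkage_rate/100)
Shrinkage factor = 1 + 2.5/100 = 1.025
L_pattern = 687 mm * 1.025 = 704.1750 mm

Answer: 704.1750 mm


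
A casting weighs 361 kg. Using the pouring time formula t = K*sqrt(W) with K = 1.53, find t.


Formula: t = K * sqrt(W)
sqrt(W) = sqrt(361) = 19.00000
t = 1.53 * 19.00000 = 29.0700 s

Answer: 29.0700 s


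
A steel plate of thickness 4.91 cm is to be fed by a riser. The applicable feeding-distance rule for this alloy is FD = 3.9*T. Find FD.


Formula: FD = 3.9 * T  (riser feeding-distance rule)
FD = 3.9 * 4.91 cm = 19.1490 cm

Final answer: 19.1490 cm


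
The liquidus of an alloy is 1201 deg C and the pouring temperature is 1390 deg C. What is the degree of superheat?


Formula: Superheat = T_pour - T_melt
Superheat = 1390 - 1201 = 189 deg C

Final answer: 189 deg C


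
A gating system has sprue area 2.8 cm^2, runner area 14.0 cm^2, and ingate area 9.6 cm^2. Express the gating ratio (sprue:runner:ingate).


Sprue:Runner:Ingate = 1 : 14.0/2.8 : 9.6/2.8 = 1:5.00:3.43

Answer: 1:5.00:3.43


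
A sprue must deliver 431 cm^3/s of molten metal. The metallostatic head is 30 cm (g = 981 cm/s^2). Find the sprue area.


Formula: v = sqrt(2*g*h), A = Q/v
Velocity: v = sqrt(2 * 981 * 30) = sqrt(58860) = 242.6108 cm/s
Sprue area: A = Q / v = 431 / 242.6108 = 1.7765 cm^2

1.7765 cm^2


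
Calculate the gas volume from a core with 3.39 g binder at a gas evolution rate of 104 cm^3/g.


Formula: V_gas = W_binder * gas_evolution_rate
V = 3.39 g * 104 cm^3/g = 352.5600 cm^3

Final answer: 352.5600 cm^3


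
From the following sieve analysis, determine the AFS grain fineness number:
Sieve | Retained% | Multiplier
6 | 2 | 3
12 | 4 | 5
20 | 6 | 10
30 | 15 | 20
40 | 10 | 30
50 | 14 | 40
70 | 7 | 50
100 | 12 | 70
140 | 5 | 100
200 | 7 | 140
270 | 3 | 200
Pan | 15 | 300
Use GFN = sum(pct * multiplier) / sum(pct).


Formula: GFN = sum(pct * multiplier) / sum(pct)
sum(pct * multiplier) = 9016
sum(pct) = 100
GFN = 9016 / 100 = 90.16


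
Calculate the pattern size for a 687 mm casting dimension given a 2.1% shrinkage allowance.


Formula: L_pattern = L_casting * (1 + shrinkage_rate/100)
Shrinkage factor = 1 + 2.1/100 = 1.021
L_pattern = 687 mm * 1.021 = 701.4270 mm

701.4270 mm


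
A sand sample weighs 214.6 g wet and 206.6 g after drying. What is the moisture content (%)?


Formula: MC = (W_wet - W_dry) / W_wet * 100
Water mass = 214.6 - 206.6 = 8.0 g
MC = 8.0 / 214.6 * 100 = 3.7279%


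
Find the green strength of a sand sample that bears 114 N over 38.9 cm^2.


Formula: Compressive Strength = Force / Area
Strength = 114 N / 38.9 cm^2 = 2.9306 N/cm^2

2.9306 N/cm^2


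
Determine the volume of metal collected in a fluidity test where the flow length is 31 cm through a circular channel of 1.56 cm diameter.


Formula: V = pi * (d/2)^2 * L  (cylinder volume)
Radius = 1.56/2 = 0.78 cm
V = pi * 0.78^2 * 31 = 59.2517 cm^3

Answer: 59.2517 cm^3


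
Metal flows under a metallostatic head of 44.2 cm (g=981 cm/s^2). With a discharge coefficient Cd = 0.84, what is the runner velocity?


Formula: v = Cd * sqrt(2 * g * h)  (Torricelli with discharge coefficient)
2*g*h = 2 * 981 * 44.2 = 86720.4 cm^2/s^2
sqrt(86720.4) = 294.48328 cm/s
v = 0.84 * 294.48328 = 247.3660 cm/s

Final answer: 247.3660 cm/s


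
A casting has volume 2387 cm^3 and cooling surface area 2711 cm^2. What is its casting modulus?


Formula: Casting Modulus M = V / A
M = 2387 cm^3 / 2711 cm^2 = 0.8805 cm


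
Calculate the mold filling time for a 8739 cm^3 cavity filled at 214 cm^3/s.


Formula: t_fill = V_mold / Q_flow
t = 8739 cm^3 / 214 cm^3/s = 40.8364 s

Final answer: 40.8364 s


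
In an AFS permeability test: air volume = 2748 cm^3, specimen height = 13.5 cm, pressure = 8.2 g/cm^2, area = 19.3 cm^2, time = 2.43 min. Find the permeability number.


Formula: Permeability Number P = (V * H) / (p * A * t)
Numerator: V * H = 2748 * 13.5 = 37098.0
Denominator: p * A * t = 8.2 * 19.3 * 2.43 = 384.5718
P = 37098.0 / 384.5718 = 96.4657

Answer: 96.4657


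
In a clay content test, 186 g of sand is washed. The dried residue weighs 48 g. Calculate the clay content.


Formula: Clay% = (W_total - W_washed) / W_total * 100
Clay mass = 186 - 48 = 138 g
Clay% = 138 / 186 * 100 = 74.1935%

Answer: 74.1935%


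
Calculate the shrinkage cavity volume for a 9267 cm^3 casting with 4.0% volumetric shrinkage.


Formula: V_shrink = V_casting * shrinkage_pct / 100
V_shrink = 9267 cm^3 * 4.0 / 100 = 370.6800 cm^3


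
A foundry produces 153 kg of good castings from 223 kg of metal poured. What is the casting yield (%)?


Formula: Casting Yield = (W_good / W_total) * 100
Yield = (153 kg / 223 kg) * 100 = 68.6099%


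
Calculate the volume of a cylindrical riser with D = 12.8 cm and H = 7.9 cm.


Formula: V = pi * (D/2)^2 * H  (cylinder volume)
Radius = D/2 = 12.8/2 = 6.4 cm
V = pi * 6.4^2 * 7.9 = 1016.5691 cm^3

1016.5691 cm^3


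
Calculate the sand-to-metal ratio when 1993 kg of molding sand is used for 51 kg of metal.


Formula: Sand-to-Metal Ratio = W_sand / W_metal
Ratio = 1993 kg / 51 kg = 39.0784

Final answer: 39.0784


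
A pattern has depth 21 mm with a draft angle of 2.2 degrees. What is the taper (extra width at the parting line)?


Formula: taper = depth * tan(draft_angle)
tan(2.2 deg) = 0.0384161
taper = 21 mm * 0.0384161 = 0.8067 mm

Final answer: 0.8067 mm


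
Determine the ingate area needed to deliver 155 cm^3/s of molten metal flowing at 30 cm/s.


Formula: A_ingate = Q / v  (continuity equation)
A = 155 cm^3/s / 30 cm/s = 5.1667 cm^2


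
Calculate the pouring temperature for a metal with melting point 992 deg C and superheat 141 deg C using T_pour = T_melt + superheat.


Formula: T_pour = T_melt + Superheat
T_pour = 992 + 141 = 1133 deg C

1133 deg C


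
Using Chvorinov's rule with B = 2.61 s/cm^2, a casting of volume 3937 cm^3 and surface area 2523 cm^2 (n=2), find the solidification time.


Formula: t_s = B * (V/A)^n  (Chvorinov's rule, n=2)
Modulus M = V/A = 3937/2523 = 1.560444 cm
M^2 = 1.560444^2 = 2.434985 cm^2
t_s = 2.61 * 2.434985 = 6.3553 s


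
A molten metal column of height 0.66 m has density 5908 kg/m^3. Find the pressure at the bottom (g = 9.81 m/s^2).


Formula: P = rho * g * h
rho * g = 5908 * 9.81 = 57957.48 N/m^3
P = 57957.48 * 0.66 = 38251.9368 Pa

Answer: 38251.9368 Pa


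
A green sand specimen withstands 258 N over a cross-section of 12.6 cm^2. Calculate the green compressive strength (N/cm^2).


Formula: Compressive Strength = Force / Area
Strength = 258 N / 12.6 cm^2 = 20.4762 N/cm^2

20.4762 N/cm^2


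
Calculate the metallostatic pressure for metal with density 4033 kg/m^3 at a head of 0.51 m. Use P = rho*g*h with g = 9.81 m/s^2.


Formula: P = rho * g * h
rho * g = 4033 * 9.81 = 39563.73 N/m^3
P = 39563.73 * 0.51 = 20177.5023 Pa

Final answer: 20177.5023 Pa


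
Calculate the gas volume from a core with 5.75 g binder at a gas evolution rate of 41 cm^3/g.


Formula: V_gas = W_binder * gas_evolution_rate
V = 5.75 g * 41 cm^3/g = 235.7500 cm^3

235.7500 cm^3


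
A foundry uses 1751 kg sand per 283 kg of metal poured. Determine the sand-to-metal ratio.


Formula: Sand-to-Metal Ratio = W_sand / W_metal
Ratio = 1751 kg / 283 kg = 6.1873


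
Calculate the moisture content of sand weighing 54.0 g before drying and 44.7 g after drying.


Formula: MC = (W_wet - W_dry) / W_wet * 100
Water mass = 54.0 - 44.7 = 9.3 g
MC = 9.3 / 54.0 * 100 = 17.2222%

17.2222%


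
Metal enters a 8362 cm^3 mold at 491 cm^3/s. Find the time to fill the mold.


Formula: t_fill = V_mold / Q_flow
t = 8362 cm^3 / 491 cm^3/s = 17.0305 s

Final answer: 17.0305 s


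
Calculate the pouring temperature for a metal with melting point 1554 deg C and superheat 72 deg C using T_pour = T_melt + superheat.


Formula: T_pour = T_melt + Superheat
T_pour = 1554 + 72 = 1626 deg C

Final answer: 1626 deg C


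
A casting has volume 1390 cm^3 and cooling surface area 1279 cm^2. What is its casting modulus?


Formula: Casting Modulus M = V / A
M = 1390 cm^3 / 1279 cm^2 = 1.0868 cm

Final answer: 1.0868 cm


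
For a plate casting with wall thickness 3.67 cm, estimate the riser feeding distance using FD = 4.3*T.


Formula: FD = 4.3 * T  (riser feeding-distance rule)
FD = 4.3 * 3.67 cm = 15.7810 cm

Final answer: 15.7810 cm


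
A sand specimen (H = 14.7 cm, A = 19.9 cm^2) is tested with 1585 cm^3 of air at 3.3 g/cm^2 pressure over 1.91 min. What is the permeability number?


Formula: Permeability Number P = (V * H) / (p * A * t)
Numerator: V * H = 1585 * 14.7 = 23299.5
Denominator: p * A * t = 3.3 * 19.9 * 1.91 = 125.4297
P = 23299.5 / 125.4297 = 185.7574

Answer: 185.7574


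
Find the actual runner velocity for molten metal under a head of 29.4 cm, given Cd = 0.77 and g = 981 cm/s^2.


Formula: v = Cd * sqrt(2 * g * h)  (Torricelli with discharge coefficient)
2*g*h = 2 * 981 * 29.4 = 57682.8 cm^2/s^2
sqrt(57682.8) = 240.17244 cm/s
v = 0.77 * 240.17244 = 184.9328 cm/s


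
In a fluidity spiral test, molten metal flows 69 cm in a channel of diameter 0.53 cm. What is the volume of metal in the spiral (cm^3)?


Formula: V = pi * (d/2)^2 * L  (cylinder volume)
Radius = 0.53/2 = 0.265 cm
V = pi * 0.265^2 * 69 = 15.2227 cm^3


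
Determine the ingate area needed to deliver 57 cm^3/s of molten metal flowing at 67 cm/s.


Formula: A_ingate = Q / v  (continuity equation)
A = 57 cm^3/s / 67 cm/s = 0.8507 cm^2

Final answer: 0.8507 cm^2


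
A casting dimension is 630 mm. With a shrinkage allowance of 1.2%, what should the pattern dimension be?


Formula: L_pattern = L_casting * (1 + shrinkage_rate/100)
Shrinkage factor = 1 + 1.2/100 = 1.012
L_pattern = 630 mm * 1.012 = 637.5600 mm

Final answer: 637.5600 mm


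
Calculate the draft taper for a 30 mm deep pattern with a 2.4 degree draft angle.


Formula: taper = depth * tan(draft_angle)
tan(2.4 deg) = 0.0419124
taper = 30 mm * 0.0419124 = 1.2574 mm


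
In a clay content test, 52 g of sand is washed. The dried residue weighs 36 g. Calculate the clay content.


Formula: Clay% = (W_total - W_washed) / W_total * 100
Clay mass = 52 - 36 = 16 g
Clay% = 16 / 52 * 100 = 30.7692%

Final answer: 30.7692%


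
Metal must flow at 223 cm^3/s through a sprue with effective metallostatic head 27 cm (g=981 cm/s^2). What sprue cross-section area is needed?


Formula: v = sqrt(2*g*h), A = Q/v
Velocity: v = sqrt(2 * 981 * 27) = sqrt(52974) = 230.1608 cm/s
Sprue area: A = Q / v = 223 / 230.1608 = 0.9689 cm^2

Final answer: 0.9689 cm^2


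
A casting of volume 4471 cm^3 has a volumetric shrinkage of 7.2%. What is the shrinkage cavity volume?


Formula: V_shrink = V_casting * shrinkage_pct / 100
V_shrink = 4471 cm^3 * 7.2 / 100 = 321.9120 cm^3

321.9120 cm^3


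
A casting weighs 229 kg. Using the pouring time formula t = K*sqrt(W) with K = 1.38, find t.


Formula: t = K * sqrt(W)
sqrt(W) = sqrt(229) = 15.13275
t = 1.38 * 15.13275 = 20.8832 s

Answer: 20.8832 s


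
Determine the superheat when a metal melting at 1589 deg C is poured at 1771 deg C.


Formula: Superheat = T_pour - T_melt
Superheat = 1771 - 1589 = 182 deg C

Answer: 182 deg C


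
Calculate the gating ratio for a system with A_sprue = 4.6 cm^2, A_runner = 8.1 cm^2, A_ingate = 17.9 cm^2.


Sprue:Runner:Ingate = 1 : 8.1/4.6 : 17.9/4.6 = 1:1.76:3.89

Final answer: 1:1.76:3.89


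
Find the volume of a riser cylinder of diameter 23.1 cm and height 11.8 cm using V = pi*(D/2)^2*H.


Formula: V = pi * (D/2)^2 * H  (cylinder volume)
Radius = D/2 = 23.1/2 = 11.55 cm
V = pi * 11.55^2 * 11.8 = 4945.3365 cm^3


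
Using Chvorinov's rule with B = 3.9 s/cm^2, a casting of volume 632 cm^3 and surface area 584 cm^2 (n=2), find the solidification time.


Formula: t_s = B * (V/A)^n  (Chvorinov's rule, n=2)
Modulus M = V/A = 632/584 = 1.082192 cm
M^2 = 1.082192^2 = 1.171140 cm^2
t_s = 3.9 * 1.171140 = 4.5674 s

Answer: 4.5674 s


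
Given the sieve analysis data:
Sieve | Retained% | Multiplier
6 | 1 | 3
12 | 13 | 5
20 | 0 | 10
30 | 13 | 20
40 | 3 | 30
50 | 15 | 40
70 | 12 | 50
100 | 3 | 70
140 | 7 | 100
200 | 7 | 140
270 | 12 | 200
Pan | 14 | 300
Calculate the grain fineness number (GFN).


Formula: GFN = sum(pct * multiplier) / sum(pct)
sum(pct * multiplier) = 10108
sum(pct) = 100
GFN = 10108 / 100 = 101.08

Answer: 101.08


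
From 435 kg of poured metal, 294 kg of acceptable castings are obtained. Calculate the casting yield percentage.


Formula: Casting Yield = (W_good / W_total) * 100
Yield = (294 kg / 435 kg) * 100 = 67.5862%

Answer: 67.5862%


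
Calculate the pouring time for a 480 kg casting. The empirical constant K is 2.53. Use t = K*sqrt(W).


Formula: t = K * sqrt(W)
sqrt(W) = sqrt(480) = 21.90890
t = 2.53 * 21.90890 = 55.4295 s

Answer: 55.4295 s


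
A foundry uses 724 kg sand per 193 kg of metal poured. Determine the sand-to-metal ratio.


Formula: Sand-to-Metal Ratio = W_sand / W_metal
Ratio = 724 kg / 193 kg = 3.7513

3.7513


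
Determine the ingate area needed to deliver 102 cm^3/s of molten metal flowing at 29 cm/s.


Formula: A_ingate = Q / v  (continuity equation)
A = 102 cm^3/s / 29 cm/s = 3.5172 cm^2

3.5172 cm^2


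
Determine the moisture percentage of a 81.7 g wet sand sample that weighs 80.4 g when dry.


Formula: MC = (W_wet - W_dry) / W_wet * 100
Water mass = 81.7 - 80.4 = 1.3 g
MC = 1.3 / 81.7 * 100 = 1.5912%

1.5912%


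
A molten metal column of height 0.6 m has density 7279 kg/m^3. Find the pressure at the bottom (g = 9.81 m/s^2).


Formula: P = rho * g * h
rho * g = 7279 * 9.81 = 71406.99 N/m^3
P = 71406.99 * 0.6 = 42844.1940 Pa

42844.1940 Pa


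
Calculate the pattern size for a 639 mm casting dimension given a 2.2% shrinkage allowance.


Formula: L_pattern = L_casting * (1 + shrinkage_rate/100)
Shrinkage factor = 1 + 2.2/100 = 1.022
L_pattern = 639 mm * 1.022 = 653.0580 mm

Answer: 653.0580 mm


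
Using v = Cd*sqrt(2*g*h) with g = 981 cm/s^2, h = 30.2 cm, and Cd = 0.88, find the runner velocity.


Formula: v = Cd * sqrt(2 * g * h)  (Torricelli with discharge coefficient)
2*g*h = 2 * 981 * 30.2 = 59252.4 cm^2/s^2
sqrt(59252.4) = 243.41816 cm/s
v = 0.88 * 243.41816 = 214.2080 cm/s

214.2080 cm/s


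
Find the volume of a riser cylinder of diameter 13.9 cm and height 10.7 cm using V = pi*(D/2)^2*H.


Formula: V = pi * (D/2)^2 * H  (cylinder volume)
Radius = D/2 = 13.9/2 = 6.95 cm
V = pi * 6.95^2 * 10.7 = 1623.6905 cm^3


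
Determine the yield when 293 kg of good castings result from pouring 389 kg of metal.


Formula: Casting Yield = (W_good / W_total) * 100
Yield = (293 kg / 389 kg) * 100 = 75.3213%

75.3213%


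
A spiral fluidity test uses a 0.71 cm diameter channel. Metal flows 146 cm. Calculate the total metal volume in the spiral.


Formula: V = pi * (d/2)^2 * L  (cylinder volume)
Radius = 0.71/2 = 0.355 cm
V = pi * 0.355^2 * 146 = 57.8042 cm^3

57.8042 cm^3


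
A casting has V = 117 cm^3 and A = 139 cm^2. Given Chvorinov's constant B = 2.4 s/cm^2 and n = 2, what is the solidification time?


Formula: t_s = B * (V/A)^n  (Chvorinov's rule, n=2)
Modulus M = V/A = 117/139 = 0.841727 cm
M^2 = 0.841727^2 = 0.708504 cm^2
t_s = 2.4 * 0.708504 = 1.7004 s

Answer: 1.7004 s


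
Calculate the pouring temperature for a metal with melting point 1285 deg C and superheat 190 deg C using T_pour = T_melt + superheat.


Formula: T_pour = T_melt + Superheat
T_pour = 1285 + 190 = 1475 deg C

Answer: 1475 deg C


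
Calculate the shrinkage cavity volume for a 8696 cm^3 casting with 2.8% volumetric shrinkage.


Formula: V_shrink = V_casting * shrinkage_pct / 100
V_shrink = 8696 cm^3 * 2.8 / 100 = 243.4880 cm^3


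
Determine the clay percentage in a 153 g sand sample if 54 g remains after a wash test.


Formula: Clay% = (W_total - W_washed) / W_total * 100
Clay mass = 153 - 54 = 99 g
Clay% = 99 / 153 * 100 = 64.7059%


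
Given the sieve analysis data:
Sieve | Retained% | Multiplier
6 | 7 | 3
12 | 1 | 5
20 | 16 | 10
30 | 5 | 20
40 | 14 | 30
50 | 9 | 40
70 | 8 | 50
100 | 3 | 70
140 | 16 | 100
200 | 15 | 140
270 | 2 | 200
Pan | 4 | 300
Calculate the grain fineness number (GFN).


Formula: GFN = sum(pct * multiplier) / sum(pct)
sum(pct * multiplier) = 6976
sum(pct) = 100
GFN = 6976 / 100 = 69.76

69.76


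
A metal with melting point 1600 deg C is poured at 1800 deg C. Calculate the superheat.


Formula: Superheat = T_pour - T_melt
Superheat = 1800 - 1600 = 200 deg C

200 deg C


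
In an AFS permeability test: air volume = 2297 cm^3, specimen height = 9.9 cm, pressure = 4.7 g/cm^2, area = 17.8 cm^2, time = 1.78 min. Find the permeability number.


Formula: Permeability Number P = (V * H) / (p * A * t)
Numerator: V * H = 2297 * 9.9 = 22740.3
Denominator: p * A * t = 4.7 * 17.8 * 1.78 = 148.9148
P = 22740.3 / 148.9148 = 152.7068

Final answer: 152.7068


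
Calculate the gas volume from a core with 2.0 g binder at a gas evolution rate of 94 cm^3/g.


Formula: V_gas = W_binder * gas_evolution_rate
V = 2.0 g * 94 cm^3/g = 188.0000 cm^3

Answer: 188.0000 cm^3


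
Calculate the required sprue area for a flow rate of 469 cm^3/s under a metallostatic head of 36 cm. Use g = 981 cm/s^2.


Formula: v = sqrt(2*g*h), A = Q/v
Velocity: v = sqrt(2 * 981 * 36) = sqrt(70632) = 265.7668 cm/s
Sprue area: A = Q / v = 469 / 265.7668 = 1.7647 cm^2

Answer: 1.7647 cm^2
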